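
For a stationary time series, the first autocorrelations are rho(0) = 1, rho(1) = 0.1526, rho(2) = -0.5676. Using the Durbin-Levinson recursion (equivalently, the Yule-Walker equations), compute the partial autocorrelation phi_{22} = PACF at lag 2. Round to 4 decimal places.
\phi_{22} = -0.6050

The PACF at lag k is phi_{kk}, the last component of the solution
to the Yule-Walker system G_k phi = r_k where
  (G_k)_{ij} = rho(|i - j|), (r_k)_i = rho(i), i,j = 1..k.
Equivalently, Durbin-Levinson gives phi_{kk} iteratively:
  phi_{11} = rho(1)
  phi_{kk} = [rho(k) - sum_{j=1..k-1} phi_{k-1,j} rho(k-j)]
            / [1 - sum_{j=1..k-1} phi_{k-1,j} rho(j)],
  phi_{k,j} = phi_{k-1,j} - phi_{kk} phi_{k-1,k-j},  j = 1..k-1.
Step k = 1:
  phi_11 = rho(1) = 0.1526.
Step k = 2:
  phi_22 = [rho(2) - phi_11 rho(1)] / [1 - phi_11 rho(1)] = [-0.5676 - (0.1526)(0.1526)] / [1 - (0.1526)(0.1526)]
         = -0.59088676 / 0.97671324 = -0.605.
Therefore phi_{22} = -0.6050.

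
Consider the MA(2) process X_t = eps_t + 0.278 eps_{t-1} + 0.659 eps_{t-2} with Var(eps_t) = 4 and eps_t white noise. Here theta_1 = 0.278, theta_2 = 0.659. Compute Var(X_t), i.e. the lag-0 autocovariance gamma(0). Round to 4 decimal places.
\gamma(0) = 6.0463

For an MA(q) process X_t = eps_t + sum_i theta_i eps_{t-i} with
Var(eps_t) = sigma^2, the variance is
  gamma(0) = sigma^2 * (1 + sum_i theta_i^2).
  sum_i theta_i^2 = (0.278)^2 + (0.659)^2 = 0.077284 + 0.434281 = 0.511565.
  gamma(0) = 4 * (1 + 0.511565) = 4 * 1.511565 = 6.04626, which rounds to 6.0463.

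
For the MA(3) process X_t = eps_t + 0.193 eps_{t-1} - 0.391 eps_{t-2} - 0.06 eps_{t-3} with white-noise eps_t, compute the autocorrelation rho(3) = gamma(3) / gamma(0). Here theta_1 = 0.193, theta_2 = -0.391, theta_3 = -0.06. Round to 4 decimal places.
\rho(3) = -0.0503

For an MA(q) process with theta_0 = 1, the autocovariance is
  gamma(k) = sigma^2 * sum_{i=0..q-k} theta_i * theta_{i+k},
and rho(k) = gamma(k) / gamma(0). Sigma^2 cancels.
  numerator   = (1)*(-0.06) = -0.06.
  denominator = (1)^2 + (0.193)^2 + (-0.391)^2 + (-0.06)^2 = 1.19373.
  rho(3) = -0.06 / 1.19373 = -0.0503.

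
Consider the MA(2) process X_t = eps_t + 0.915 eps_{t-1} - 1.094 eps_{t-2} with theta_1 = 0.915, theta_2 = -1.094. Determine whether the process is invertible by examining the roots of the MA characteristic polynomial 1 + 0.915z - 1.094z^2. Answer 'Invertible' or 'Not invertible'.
\text{Not invertible}

The MA(q) characteristic polynomial is P(z) = 1 + 0.915z - 1.094z^2.
Invertibility requires all roots to lie outside the unit circle, i.e. |z| > 1 for every root.
Set 1 + (0.915) z + (-1.094) z^2 = 0, i.e. a z^2 + b z + c = 0 with a = -1.094, b = 0.915, c = 1.
Discriminant D = b^2 - 4ac = (0.915)^2 - 4*(-1.094)*1 = 0.837225 - (-4.376) = 5.213225.
D >= 0, so the roots are real: z = (-b +/- sqrt(D)) / (2a) = (-0.915 +/- 2.283249) / (-2.188).
  z_1 = (-0.915 + 2.283249) / (-2.188) = -0.6253,   |z_1| = 0.6253.
  z_2 = (-0.915 - 2.283249) / (-2.188) = 1.4617,   |z_2| = 1.4617.
Moduli of all roots: 0.6253, 1.4617.
All moduli strictly greater than 1? No.
Verdict: Not invertible.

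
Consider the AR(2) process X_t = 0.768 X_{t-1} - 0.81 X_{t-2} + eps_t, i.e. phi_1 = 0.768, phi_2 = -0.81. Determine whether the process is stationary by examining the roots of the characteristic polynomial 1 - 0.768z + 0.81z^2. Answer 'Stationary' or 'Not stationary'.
\text{Stationary}

The AR(p) characteristic polynomial is P(z) = 1 - 0.768z + 0.81z^2.
Stationarity requires all roots to lie outside the unit circle, i.e. |z| > 1 for every root.
Set 1 + (-0.768) z + (0.81) z^2 = 0, i.e. a z^2 + b z + c = 0 with a = 0.81, b = -0.768, c = 1.
Discriminant D = b^2 - 4ac = (-0.768)^2 - 4*(0.81)*1 = 0.589824 - (3.24) = -2.650176.
D < 0, so the roots are the complex-conjugate pair z = (-b +/- i sqrt(-D)) / (2a) = 0.4741 +/- 1.0049i.
For a conjugate pair |z|^2 = z * conj(z) = (product of roots) = c/a = 1/(0.81) = 1.234568, so |z| = sqrt(1.234568) = 1.1111 for both roots.
Moduli of all roots: 1.1111, 1.1111.
All moduli strictly greater than 1? Yes.
Verdict: Stationary.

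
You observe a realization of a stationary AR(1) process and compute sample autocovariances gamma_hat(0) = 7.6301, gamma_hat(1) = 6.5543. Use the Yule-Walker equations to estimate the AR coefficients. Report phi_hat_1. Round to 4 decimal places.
\hat\phi_{1} = 0.8590

The Yule-Walker equations for an AR(p) process read, in matrix form,
  Gamma_p phi = r_p,   with   (Gamma_p)_{ij} = gamma(|i - j|),
                       (r_p)_i = gamma(i),   i,j = 1..p.
Substitute the sample gammas (Toeplitz matrix and right-hand side of size 1):
  Gamma_p = [[7.6301]]
  r_p     = [6.5543]
With p = 1 this is the single equation gamma(0) phi_1 = gamma(1):
  phi_hat_1 = gamma(1) / gamma(0) = 6.5543 / 7.6301 = 0.8590.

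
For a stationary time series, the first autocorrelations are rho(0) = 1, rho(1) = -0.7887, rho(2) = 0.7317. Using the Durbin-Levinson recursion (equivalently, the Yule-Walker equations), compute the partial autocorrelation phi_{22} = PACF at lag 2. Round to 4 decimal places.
\phi_{22} = 0.2901

The PACF at lag k is phi_{kk}, the last component of the solution
to the Yule-Walker system G_k phi = r_k where
  (G_k)_{ij} = rho(|i - j|), (r_k)_i = rho(i), i,j = 1..k.
Equivalently, Durbin-Levinson gives phi_{kk} iteratively:
  phi_{11} = rho(1)
  phi_{kk} = [rho(k) - sum_{j=1..k-1} phi_{k-1,j} rho(k-j)]
            / [1 - sum_{j=1..k-1} phi_{k-1,j} rho(j)],
  phi_{k,j} = phi_{k-1,j} - phi_{kk} phi_{k-1,k-j},  j = 1..k-1.
Step k = 1:
  phi_11 = rho(1) = -0.7887.
Step k = 2:
  phi_22 = [rho(2) - phi_11 rho(1)] / [1 - phi_11 rho(1)] = [0.7317 - (-0.7887)(-0.7887)] / [1 - (-0.7887)(-0.7887)]
         = 0.10965231 / 0.37795231 = 0.2901.
Therefore phi_{22} = 0.2901.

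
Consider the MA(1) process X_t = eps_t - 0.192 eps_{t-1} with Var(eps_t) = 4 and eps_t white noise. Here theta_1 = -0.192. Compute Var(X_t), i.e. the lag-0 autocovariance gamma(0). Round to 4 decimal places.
\gamma(0) = 4.1475

For an MA(q) process X_t = eps_t + sum_i theta_i eps_{t-i} with
Var(eps_t) = sigma^2, the variance is
  gamma(0) = sigma^2 * (1 + sum_i theta_i^2).
  sum_i theta_i^2 = (-0.192)^2 = 0.036864.
  gamma(0) = 4 * (1 + 0.036864) = 4 * 1.036864 = 4.147456, which rounds to 4.1475.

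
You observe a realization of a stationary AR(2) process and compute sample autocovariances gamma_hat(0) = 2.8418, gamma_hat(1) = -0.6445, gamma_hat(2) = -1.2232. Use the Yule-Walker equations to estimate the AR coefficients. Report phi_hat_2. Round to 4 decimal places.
\hat\phi_{2} = -0.5080

The Yule-Walker equations for an AR(p) process read, in matrix form,
  Gamma_p phi = r_p,   with   (Gamma_p)_{ij} = gamma(|i - j|),
                       (r_p)_i = gamma(i),   i,j = 1..p.
Substitute the sample gammas (Toeplitz matrix and right-hand side of size 2):
  Gamma_p = [[2.8418, -0.6445], [-0.6445, 2.8418]]
  r_p     = [-0.6445, -1.2232]
Written out:
  2.8418 phi_1 - 0.6445 phi_2 = -0.6445
  -0.6445 phi_1 + 2.8418 phi_2 = -1.2232
Solve by Cramer's rule:
  det = gamma(0)^2 - gamma(1)^2 = (2.8418)^2 - (-0.6445)^2 = 8.07582724 - 0.41538025 = 7.66044699
  phi_hat_1 = [gamma(1) gamma(0) - gamma(1) gamma(2)] / det = [(-0.6445)(2.8418) - (-0.6445)(-1.2232)] / 7.66044699 = -2.6198925 / 7.66044699 = -0.342
  phi_hat_2 = [gamma(0) gamma(2) - gamma(1)^2] / det = [(2.8418)(-1.2232) - (-0.6445)^2] / 7.66044699 = -3.89147001 / 7.66044699 = -0.508
So phi_hat = [-0.3420, -0.5080].
Therefore phi_hat_2 = -0.5080.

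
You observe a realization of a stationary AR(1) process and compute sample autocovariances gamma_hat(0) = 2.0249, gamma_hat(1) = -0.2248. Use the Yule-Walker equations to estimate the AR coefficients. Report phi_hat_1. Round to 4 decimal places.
\hat\phi_{1} = -0.1110

The Yule-Walker equations for an AR(p) process read, in matrix form,
  Gamma_p phi = r_p,   with   (Gamma_p)_{ij} = gamma(|i - j|),
                       (r_p)_i = gamma(i),   i,j = 1..p.
Substitute the sample gammas (Toeplitz matrix and right-hand side of size 1):
  Gamma_p = [[2.0249]]
  r_p     = [-0.2248]
With p = 1 this is the single equation gamma(0) phi_1 = gamma(1):
  phi_hat_1 = gamma(1) / gamma(0) = -0.2248 / 2.0249 = -0.1110.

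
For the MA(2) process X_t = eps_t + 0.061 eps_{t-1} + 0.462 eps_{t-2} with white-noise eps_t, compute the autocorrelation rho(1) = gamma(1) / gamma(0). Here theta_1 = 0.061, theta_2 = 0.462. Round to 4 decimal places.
\rho(1) = 0.0733

For an MA(q) process with theta_0 = 1, the autocovariance is
  gamma(k) = sigma^2 * sum_{i=0..q-k} theta_i * theta_{i+k},
and rho(k) = gamma(k) / gamma(0). Sigma^2 cancels.
  numerator   = (1)*(0.061) + (0.061)*(0.462) = 0.089182.
  denominator = (1)^2 + (0.061)^2 + (0.462)^2 = 1.217165.
  rho(1) = 0.089182 / 1.217165 = 0.0733.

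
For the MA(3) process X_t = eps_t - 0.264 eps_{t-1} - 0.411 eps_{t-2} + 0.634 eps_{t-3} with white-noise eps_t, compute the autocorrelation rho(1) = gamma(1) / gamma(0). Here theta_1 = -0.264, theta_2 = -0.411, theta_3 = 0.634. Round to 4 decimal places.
\rho(1) = -0.2536

For an MA(q) process with theta_0 = 1, the autocovariance is
  gamma(k) = sigma^2 * sum_{i=0..q-k} theta_i * theta_{i+k},
and rho(k) = gamma(k) / gamma(0). Sigma^2 cancels.
  numerator   = (1)*(-0.264) + (-0.264)*(-0.411) + (-0.411)*(0.634) = -0.41607.
  denominator = (1)^2 + (-0.264)^2 + (-0.411)^2 + (0.634)^2 = 1.640573.
  rho(1) = -0.41607 / 1.640573 = -0.2536.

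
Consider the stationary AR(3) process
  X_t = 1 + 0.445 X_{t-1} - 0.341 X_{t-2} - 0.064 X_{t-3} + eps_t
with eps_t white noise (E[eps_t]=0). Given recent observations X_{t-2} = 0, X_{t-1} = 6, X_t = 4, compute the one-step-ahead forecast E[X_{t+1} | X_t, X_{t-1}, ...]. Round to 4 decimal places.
E[X_{t+1} \mid \mathcal F_t] = 0.7340

For an AR(p) model X_t = c + sum_i phi_i X_{t-i} + eps_t, the
one-step-ahead conditional mean is
  E[X_{t+1} | X_t, ...] = c + sum_i phi_i X_{t+1-i}.
Substitute known values:
  E[X_{t+1} | ...] = 1 + (0.445) * (4) + (-0.341) * (6) + (-0.064) * (0)
                   = 0.7340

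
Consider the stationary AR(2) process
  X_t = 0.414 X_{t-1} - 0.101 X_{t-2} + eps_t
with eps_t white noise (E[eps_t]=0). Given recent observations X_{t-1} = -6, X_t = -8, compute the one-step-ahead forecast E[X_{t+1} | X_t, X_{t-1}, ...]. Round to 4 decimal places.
E[X_{t+1} \mid \mathcal F_t] = -2.7060

For an AR(p) model X_t = c + sum_i phi_i X_{t-i} + eps_t, the
one-step-ahead conditional mean is
  E[X_{t+1} | X_t, ...] = c + sum_i phi_i X_{t+1-i}.
Substitute known values:
  E[X_{t+1} | ...] = (0.414) * (-8) + (-0.101) * (-6)
                   = -2.7060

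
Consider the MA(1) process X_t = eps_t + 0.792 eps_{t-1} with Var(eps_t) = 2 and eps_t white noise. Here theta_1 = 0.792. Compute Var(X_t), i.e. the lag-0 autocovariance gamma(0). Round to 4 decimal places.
\gamma(0) = 3.2545

For an MA(q) process X_t = eps_t + sum_i theta_i eps_{t-i} with
Var(eps_t) = sigma^2, the variance is
  gamma(0) = sigma^2 * (1 + sum_i theta_i^2).
  sum_i theta_i^2 = (0.792)^2 = 0.627264.
  gamma(0) = 2 * (1 + 0.627264) = 2 * 1.627264 = 3.254528, which rounds to 3.2545.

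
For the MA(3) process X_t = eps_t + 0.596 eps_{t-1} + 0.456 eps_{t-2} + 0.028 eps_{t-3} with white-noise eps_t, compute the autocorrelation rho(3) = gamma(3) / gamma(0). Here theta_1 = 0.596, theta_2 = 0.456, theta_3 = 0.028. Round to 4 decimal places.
\rho(3) = 0.0179

For an MA(q) process with theta_0 = 1, the autocovariance is
  gamma(k) = sigma^2 * sum_{i=0..q-k} theta_i * theta_{i+k},
and rho(k) = gamma(k) / gamma(0). Sigma^2 cancels.
  numerator   = (1)*(0.028) = 0.028.
  denominator = (1)^2 + (0.596)^2 + (0.456)^2 + (0.028)^2 = 1.563936.
  rho(3) = 0.028 / 1.563936 = 0.0179.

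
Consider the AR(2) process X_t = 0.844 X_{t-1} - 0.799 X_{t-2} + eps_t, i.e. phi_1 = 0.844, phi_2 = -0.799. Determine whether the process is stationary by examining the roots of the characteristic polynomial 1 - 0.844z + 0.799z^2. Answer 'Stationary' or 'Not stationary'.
\text{Stationary}

The AR(p) characteristic polynomial is P(z) = 1 - 0.844z + 0.799z^2.
Stationarity requires all roots to lie outside the unit circle, i.e. |z| > 1 for every root.
Set 1 + (-0.844) z + (0.799) z^2 = 0, i.e. a z^2 + b z + c = 0 with a = 0.799, b = -0.844, c = 1.
Discriminant D = b^2 - 4ac = (-0.844)^2 - 4*(0.799)*1 = 0.712336 - (3.196) = -2.483664.
D < 0, so the roots are the complex-conjugate pair z = (-b +/- i sqrt(-D)) / (2a) = 0.5282 +/- 0.9862i.
For a conjugate pair |z|^2 = z * conj(z) = (product of roots) = c/a = 1/(0.799) = 1.251564, so |z| = sqrt(1.251564) = 1.1187 for both roots.
Moduli of all roots: 1.1187, 1.1187.
All moduli strictly greater than 1? Yes.
Verdict: Stationary.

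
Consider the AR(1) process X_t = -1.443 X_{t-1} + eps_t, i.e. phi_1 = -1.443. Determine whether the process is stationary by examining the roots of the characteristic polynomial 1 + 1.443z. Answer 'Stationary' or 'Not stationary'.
\text{Not stationary}

The AR(p) characteristic polynomial is P(z) = 1 + 1.443z.
Stationarity requires all roots to lie outside the unit circle, i.e. |z| > 1 for every root.
This is linear in z: 1 + (1.443) z = 0  =>  z = -1/(1.443) = -0.693001,  |z| = 0.693001.
Moduli of all roots: 0.6930.
All moduli strictly greater than 1? No.
Verdict: Not stationary.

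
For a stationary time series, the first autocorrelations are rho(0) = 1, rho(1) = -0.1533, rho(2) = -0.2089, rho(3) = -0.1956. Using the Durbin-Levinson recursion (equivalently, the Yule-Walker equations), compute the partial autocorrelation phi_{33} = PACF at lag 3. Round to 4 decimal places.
\phi_{33} = -0.2950

The PACF at lag k is phi_{kk}, the last component of the solution
to the Yule-Walker system G_k phi = r_k where
  (G_k)_{ij} = rho(|i - j|), (r_k)_i = rho(i), i,j = 1..k.
Equivalently, Durbin-Levinson gives phi_{kk} iteratively:
  phi_{11} = rho(1)
  phi_{kk} = [rho(k) - sum_{j=1..k-1} phi_{k-1,j} rho(k-j)]
            / [1 - sum_{j=1..k-1} phi_{k-1,j} rho(j)],
  phi_{k,j} = phi_{k-1,j} - phi_{kk} phi_{k-1,k-j},  j = 1..k-1.
Step k = 1:
  phi_11 = rho(1) = -0.1533.
Step k = 2:
  phi_22 = [rho(2) - phi_11 rho(1)] / [1 - phi_11 rho(1)] = [-0.2089 - (-0.1533)(-0.1533)] / [1 - (-0.1533)(-0.1533)]
         = -0.23240089 / 0.97649911 = -0.237994.
  Update: phi_21 = phi_11 - phi_22 phi_11 = -0.1533 - (-0.237994)(-0.1533) = -0.189784.
Step k = 3:
  phi_33 = [rho(3) - phi_21 rho(2) - phi_22 rho(1)] / [1 - phi_21 rho(1) - phi_22 rho(2)]
    numerator   = -0.1956 - (-0.189784)(-0.2089) - (-0.237994)(-0.1533) = -0.27173045
    denominator = 1 - (-0.189784)(-0.1533) - (-0.237994)(-0.2089) = 0.9211891
  phi_33 = -0.27173045 / 0.9211891 = -0.295.
Therefore phi_{33} = -0.2950.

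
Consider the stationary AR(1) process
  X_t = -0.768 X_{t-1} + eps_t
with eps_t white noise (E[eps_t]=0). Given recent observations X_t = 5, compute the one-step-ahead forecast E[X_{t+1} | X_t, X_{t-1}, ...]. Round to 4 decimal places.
E[X_{t+1} \mid \mathcal F_t] = -3.8400

For an AR(p) model X_t = c + sum_i phi_i X_{t-i} + eps_t, the
one-step-ahead conditional mean is
  E[X_{t+1} | X_t, ...] = c + sum_i phi_i X_{t+1-i}.
Substitute known values:
  E[X_{t+1} | ...] = (-0.768) * (5)
                   = -3.8400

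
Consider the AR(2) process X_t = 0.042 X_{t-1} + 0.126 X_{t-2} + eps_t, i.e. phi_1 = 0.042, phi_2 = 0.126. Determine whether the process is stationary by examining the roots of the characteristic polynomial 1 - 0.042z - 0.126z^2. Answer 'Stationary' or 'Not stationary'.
\text{Stationary}

The AR(p) characteristic polynomial is P(z) = 1 - 0.042z - 0.126z^2.
Stationarity requires all roots to lie outside the unit circle, i.e. |z| > 1 for every root.
Set 1 + (-0.042) z + (-0.126) z^2 = 0, i.e. a z^2 + b z + c = 0 with a = -0.126, b = -0.042, c = 1.
Discriminant D = b^2 - 4ac = (-0.042)^2 - 4*(-0.126)*1 = 0.001764 - (-0.504) = 0.505764.
D >= 0, so the roots are real: z = (-b +/- sqrt(D)) / (2a) = (0.042 +/- 0.711171) / (-0.252).
  z_1 = (0.042 + 0.711171) / (-0.252) = -2.9888,   |z_1| = 2.9888.
  z_2 = (0.042 - 0.711171) / (-0.252) = 2.6554,   |z_2| = 2.6554.
Moduli of all roots: 2.9888, 2.6554.
All moduli strictly greater than 1? Yes.
Verdict: Stationary.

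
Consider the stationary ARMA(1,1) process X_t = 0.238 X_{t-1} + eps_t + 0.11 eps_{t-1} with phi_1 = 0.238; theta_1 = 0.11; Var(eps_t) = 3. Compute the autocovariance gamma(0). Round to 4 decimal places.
\gamma(0) = 3.3851

Multiply the model equation by X_{t-k} and take expectations. With theta_0 = psi_0 = 1 and psi_j the MA(infinity) weights, this gives
  gamma(k) - sum_i phi_i gamma(k-i) = c_k,
  c_k = sigma^2 * sum_{j=k..q} theta_j psi_{j-k}   (c_k = 0 for k > q),
using gamma(-m) = gamma(m).
psi-weights needed (psi_j = theta_j + sum_i phi_i psi_{j-i}):
  psi_1 = theta_1 + phi_1 = 0.11 + (0.238) = 0.348
Right-hand sides:
  c_0 = sigma^2 (1 + theta_1 psi_1) = 3 * (1 + (0.11)(0.348)) = 3 * 1.03828 = 3.11484
  c_1 = sigma^2 theta_1 = 3 * (0.11) = 0.33
  c_2 = 0
Equations for k = 0 and k = 1 (AR order 1):
  gamma(0) = phi_1 gamma(1) + c_0
  gamma(1) = phi_1 gamma(0) + c_1
Substituting the second into the first: gamma(0) (1 - phi_1^2) = c_0 + phi_1 c_1, so
  gamma(0) = (c_0 + phi_1 c_1) / (1 - phi_1^2) = (3.11484 + (0.238)(0.33)) / (1 - (0.238)^2) = 3.19338 / 0.943356 = 3.385127.
Therefore gamma(0) = 3.3851 (to 4 decimal places).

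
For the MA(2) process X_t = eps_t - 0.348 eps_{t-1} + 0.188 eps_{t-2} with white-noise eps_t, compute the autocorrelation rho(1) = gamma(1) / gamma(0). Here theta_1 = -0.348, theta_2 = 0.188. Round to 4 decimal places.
\rho(1) = -0.3575

For an MA(q) process with theta_0 = 1, the autocovariance is
  gamma(k) = sigma^2 * sum_{i=0..q-k} theta_i * theta_{i+k},
and rho(k) = gamma(k) / gamma(0). Sigma^2 cancels.
  numerator   = (1)*(-0.348) + (-0.348)*(0.188) = -0.413424.
  denominator = (1)^2 + (-0.348)^2 + (0.188)^2 = 1.156448.
  rho(1) = -0.413424 / 1.156448 = -0.3575.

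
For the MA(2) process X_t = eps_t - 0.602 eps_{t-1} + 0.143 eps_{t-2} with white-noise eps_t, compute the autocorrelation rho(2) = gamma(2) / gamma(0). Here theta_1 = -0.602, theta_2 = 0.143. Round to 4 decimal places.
\rho(2) = 0.1034

For an MA(q) process with theta_0 = 1, the autocovariance is
  gamma(k) = sigma^2 * sum_{i=0..q-k} theta_i * theta_{i+k},
and rho(k) = gamma(k) / gamma(0). Sigma^2 cancels.
  numerator   = (1)*(0.143) = 0.143.
  denominator = (1)^2 + (-0.602)^2 + (0.143)^2 = 1.382853.
  rho(2) = 0.143 / 1.382853 = 0.1034.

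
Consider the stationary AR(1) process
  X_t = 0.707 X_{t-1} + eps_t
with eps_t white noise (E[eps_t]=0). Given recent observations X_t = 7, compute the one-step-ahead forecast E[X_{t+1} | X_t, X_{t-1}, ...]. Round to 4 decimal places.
E[X_{t+1} \mid \mathcal F_t] = 4.9490

For an AR(p) model X_t = c + sum_i phi_i X_{t-i} + eps_t, the
one-step-ahead conditional mean is
  E[X_{t+1} | X_t, ...] = c + sum_i phi_i X_{t+1-i}.
Substitute known values:
  E[X_{t+1} | ...] = (0.707) * (7)
                   = 4.9490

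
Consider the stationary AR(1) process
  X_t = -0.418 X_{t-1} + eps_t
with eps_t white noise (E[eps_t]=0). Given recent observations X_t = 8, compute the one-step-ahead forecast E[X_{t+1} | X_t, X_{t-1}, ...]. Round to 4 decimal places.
E[X_{t+1} \mid \mathcal F_t] = -3.3440

For an AR(p) model X_t = c + sum_i phi_i X_{t-i} + eps_t, the
one-step-ahead conditional mean is
  E[X_{t+1} | X_t, ...] = c + sum_i phi_i X_{t+1-i}.
Substitute known values:
  E[X_{t+1} | ...] = (-0.418) * (8)
                   = -3.3440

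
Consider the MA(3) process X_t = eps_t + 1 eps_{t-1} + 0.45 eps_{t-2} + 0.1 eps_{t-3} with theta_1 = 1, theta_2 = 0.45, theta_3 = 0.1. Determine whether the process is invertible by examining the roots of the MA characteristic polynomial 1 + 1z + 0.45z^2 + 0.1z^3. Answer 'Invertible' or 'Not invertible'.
\text{Invertible}

The MA(q) characteristic polynomial is P(z) = 1 + 1z + 0.45z^2 + 0.1z^3.
Invertibility requires all roots to lie outside the unit circle, i.e. |z| > 1 for every root.
Degree 3: look for a simple real root z0 first, then factor out (1 - z/z0) and solve the remaining quadratic.
Testing z0 = -2: P(-2) = 1 + (1)(-2) + (0.45)(-2)^2 + (0.1)(-2)^3
  = 1 + (-2) + (1.8) + (-0.8) = 0.  So z_0 = -2 is a root, |z_0| = 2.
Divide out the factor (1 + 0.5 z) = (1 - z/z0) (since 1/z0 = -0.5):
  P(z) = (1 + 0.5 z)(1 + (0.5) z + (0.2) z^2)
  [check: z-coef 0.5 - (-0.5) = 1; z^2-coef 0.2 - (-0.5)(0.5) = 0.45; z^3-coef -(-0.5)(0.2) = 0.1.]
Remaining roots from the quadratic factor 1 + (0.5) z + (0.2) z^2:
  Set 1 + (0.5) z + (0.2) z^2 = 0, i.e. a z^2 + b z + c = 0 with a = 0.2, b = 0.5, c = 1.
  Discriminant D = b^2 - 4ac = (0.5)^2 - 4*(0.2)*1 = 0.25 - (0.8) = -0.55.
  D < 0, so the roots are the complex-conjugate pair z = (-b +/- i sqrt(-D)) / (2a) = -1.25 +/- 1.854i.
  For a conjugate pair |z|^2 = z * conj(z) = (product of roots) = c/a = 1/(0.2) = 5, so |z| = sqrt(5) = 2.2361 for both roots.
Moduli of all roots: 2.0000, 2.2361, 2.2361.
All moduli strictly greater than 1? Yes.
Verdict: Invertible.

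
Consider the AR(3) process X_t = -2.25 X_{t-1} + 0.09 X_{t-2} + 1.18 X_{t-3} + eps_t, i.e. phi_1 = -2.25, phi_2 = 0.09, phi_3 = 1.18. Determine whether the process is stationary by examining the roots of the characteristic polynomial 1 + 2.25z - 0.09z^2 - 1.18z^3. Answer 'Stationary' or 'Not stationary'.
\text{Not stationary}

The AR(p) characteristic polynomial is P(z) = 1 + 2.25z - 0.09z^2 - 1.18z^3.
Stationarity requires all roots to lie outside the unit circle, i.e. |z| > 1 for every root.
Degree 3: look for a simple real root z0 first, then factor out (1 - z/z0) and solve the remaining quadratic.
Testing z0 = -0.5: P(-0.5) = 1 + (2.25)(-0.5) + (-0.09)(-0.5)^2 + (-1.18)(-0.5)^3
  = 1 + (-1.125) + (-0.0225) + (0.1475) = 0.  So z_0 = -0.5 is a root, |z_0| = 0.5.
Divide out the factor (1 + 2 z) = (1 - z/z0) (since 1/z0 = -2):
  P(z) = (1 + 2 z)(1 + (0.25) z + (-0.59) z^2)
  [check: z-coef 0.25 - (-2) = 2.25; z^2-coef -0.59 - (-2)(0.25) = -0.09; z^3-coef -(-2)(-0.59) = -1.18.]
Remaining roots from the quadratic factor 1 + (0.25) z + (-0.59) z^2:
  Set 1 + (0.25) z + (-0.59) z^2 = 0, i.e. a z^2 + b z + c = 0 with a = -0.59, b = 0.25, c = 1.
  Discriminant D = b^2 - 4ac = (0.25)^2 - 4*(-0.59)*1 = 0.0625 - (-2.36) = 2.4225.
  D >= 0, so the roots are real: z = (-b +/- sqrt(D)) / (2a) = (-0.25 +/- 1.556438) / (-1.18).
    z_1 = (-0.25 + 1.556438) / (-1.18) = -1.1072,   |z_1| = 1.1072.
    z_2 = (-0.25 - 1.556438) / (-1.18) = 1.5309,   |z_2| = 1.5309.
Moduli of all roots: 0.5000, 1.1072, 1.5309.
All moduli strictly greater than 1? No.
Verdict: Not stationary.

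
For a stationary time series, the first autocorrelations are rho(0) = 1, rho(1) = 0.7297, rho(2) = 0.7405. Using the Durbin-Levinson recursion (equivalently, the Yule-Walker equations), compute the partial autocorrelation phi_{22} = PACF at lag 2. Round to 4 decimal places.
\phi_{22} = 0.4450

The PACF at lag k is phi_{kk}, the last component of the solution
to the Yule-Walker system G_k phi = r_k where
  (G_k)_{ij} = rho(|i - j|), (r_k)_i = rho(i), i,j = 1..k.
Equivalently, Durbin-Levinson gives phi_{kk} iteratively:
  phi_{11} = rho(1)
  phi_{kk} = [rho(k) - sum_{j=1..k-1} phi_{k-1,j} rho(k-j)]
            / [1 - sum_{j=1..k-1} phi_{k-1,j} rho(j)],
  phi_{k,j} = phi_{k-1,j} - phi_{kk} phi_{k-1,k-j},  j = 1..k-1.
Step k = 1:
  phi_11 = rho(1) = 0.7297.
Step k = 2:
  phi_22 = [rho(2) - phi_11 rho(1)] / [1 - phi_11 rho(1)] = [0.7405 - (0.7297)(0.7297)] / [1 - (0.7297)(0.7297)]
         = 0.20803791 / 0.46753791 = 0.445.
Therefore phi_{22} = 0.4450.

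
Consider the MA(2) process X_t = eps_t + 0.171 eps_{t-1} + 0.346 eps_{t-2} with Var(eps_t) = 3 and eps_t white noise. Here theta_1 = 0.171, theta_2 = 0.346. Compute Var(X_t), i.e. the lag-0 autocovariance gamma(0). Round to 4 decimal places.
\gamma(0) = 3.4469

For an MA(q) process X_t = eps_t + sum_i theta_i eps_{t-i} with
Var(eps_t) = sigma^2, the variance is
  gamma(0) = sigma^2 * (1 + sum_i theta_i^2).
  sum_i theta_i^2 = (0.171)^2 + (0.346)^2 = 0.029241 + 0.119716 = 0.148957.
  gamma(0) = 3 * (1 + 0.148957) = 3 * 1.148957 = 3.446871, which rounds to 3.4469.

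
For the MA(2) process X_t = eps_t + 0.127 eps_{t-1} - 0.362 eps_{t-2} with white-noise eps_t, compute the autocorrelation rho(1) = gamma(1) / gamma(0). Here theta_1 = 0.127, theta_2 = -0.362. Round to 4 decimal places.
\rho(1) = 0.0706

For an MA(q) process with theta_0 = 1, the autocovariance is
  gamma(k) = sigma^2 * sum_{i=0..q-k} theta_i * theta_{i+k},
and rho(k) = gamma(k) / gamma(0). Sigma^2 cancels.
  numerator   = (1)*(0.127) + (0.127)*(-0.362) = 0.081026.
  denominator = (1)^2 + (0.127)^2 + (-0.362)^2 = 1.147173.
  rho(1) = 0.081026 / 1.147173 = 0.0706.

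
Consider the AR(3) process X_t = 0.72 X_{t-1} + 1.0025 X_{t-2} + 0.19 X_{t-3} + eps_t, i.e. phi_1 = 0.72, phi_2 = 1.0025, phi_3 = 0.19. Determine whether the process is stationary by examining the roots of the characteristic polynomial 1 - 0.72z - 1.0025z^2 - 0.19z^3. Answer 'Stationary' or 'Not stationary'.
\text{Not stationary}

The AR(p) characteristic polynomial is P(z) = 1 - 0.72z - 1.0025z^2 - 0.19z^3.
Stationarity requires all roots to lie outside the unit circle, i.e. |z| > 1 for every root.
Degree 3: look for a simple real root z0 first, then factor out (1 - z/z0) and solve the remaining quadratic.
Testing z0 = -4: P(-4) = 1 + (-0.72)(-4) + (-1.0025)(-4)^2 + (-0.19)(-4)^3
  = 1 + (2.88) + (-16.04) + (12.16) = 0.  So z_0 = -4 is a root, |z_0| = 4.
Divide out the factor (1 + 0.25 z) = (1 - z/z0) (since 1/z0 = -0.25):
  P(z) = (1 + 0.25 z)(1 + (-0.97) z + (-0.76) z^2)
  [check: z-coef -0.97 - (-0.25) = -0.72; z^2-coef -0.76 - (-0.25)(-0.97) = -1.0025; z^3-coef -(-0.25)(-0.76) = -0.19.]
Remaining roots from the quadratic factor 1 + (-0.97) z + (-0.76) z^2:
  Set 1 + (-0.97) z + (-0.76) z^2 = 0, i.e. a z^2 + b z + c = 0 with a = -0.76, b = -0.97, c = 1.
  Discriminant D = b^2 - 4ac = (-0.97)^2 - 4*(-0.76)*1 = 0.9409 - (-3.04) = 3.9809.
  D >= 0, so the roots are real: z = (-b +/- sqrt(D)) / (2a) = (0.97 +/- 1.995219) / (-1.52).
    z_1 = (0.97 + 1.995219) / (-1.52) = -1.9508,   |z_1| = 1.9508.
    z_2 = (0.97 - 1.995219) / (-1.52) = 0.6745,   |z_2| = 0.6745.
Moduli of all roots: 4.0000, 1.9508, 0.6745.
All moduli strictly greater than 1? No.
Verdict: Not stationary.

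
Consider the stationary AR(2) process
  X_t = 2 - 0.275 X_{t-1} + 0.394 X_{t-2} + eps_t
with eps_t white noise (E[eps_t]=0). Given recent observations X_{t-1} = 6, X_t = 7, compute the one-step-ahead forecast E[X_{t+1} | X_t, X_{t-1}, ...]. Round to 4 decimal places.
E[X_{t+1} \mid \mathcal F_t] = 2.4390

For an AR(p) model X_t = c + sum_i phi_i X_{t-i} + eps_t, the
one-step-ahead conditional mean is
  E[X_{t+1} | X_t, ...] = c + sum_i phi_i X_{t+1-i}.
Substitute known values:
  E[X_{t+1} | ...] = 2 + (-0.275) * (7) + (0.394) * (6)
                   = 2.4390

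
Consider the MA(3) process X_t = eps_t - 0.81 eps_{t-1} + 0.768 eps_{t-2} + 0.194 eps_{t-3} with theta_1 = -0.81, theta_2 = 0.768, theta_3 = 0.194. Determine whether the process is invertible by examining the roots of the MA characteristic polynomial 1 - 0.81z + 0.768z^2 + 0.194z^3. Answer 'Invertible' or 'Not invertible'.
\text{Invertible}

The MA(q) characteristic polynomial is P(z) = 1 - 0.81z + 0.768z^2 + 0.194z^3.
Invertibility requires all roots to lie outside the unit circle, i.e. |z| > 1 for every root.
Degree 3: look for a simple real root z0 first, then factor out (1 - z/z0) and solve the remaining quadratic.
Testing z0 = -5: P(-5) = 1 + (-0.81)(-5) + (0.768)(-5)^2 + (0.194)(-5)^3
  = 1 + (4.05) + (19.2) + (-24.25) = 0.  So z_0 = -5 is a root, |z_0| = 5.
Divide out the factor (1 + 0.2 z) = (1 - z/z0) (since 1/z0 = -0.2):
  P(z) = (1 + 0.2 z)(1 + (-1.01) z + (0.97) z^2)
  [check: z-coef -1.01 - (-0.2) = -0.81; z^2-coef 0.97 - (-0.2)(-1.01) = 0.768; z^3-coef -(-0.2)(0.97) = 0.194.]
Remaining roots from the quadratic factor 1 + (-1.01) z + (0.97) z^2:
  Set 1 + (-1.01) z + (0.97) z^2 = 0, i.e. a z^2 + b z + c = 0 with a = 0.97, b = -1.01, c = 1.
  Discriminant D = b^2 - 4ac = (-1.01)^2 - 4*(0.97)*1 = 1.0201 - (3.88) = -2.8599.
  D < 0, so the roots are the complex-conjugate pair z = (-b +/- i sqrt(-D)) / (2a) = 0.5206 +/- 0.8717i.
  For a conjugate pair |z|^2 = z * conj(z) = (product of roots) = c/a = 1/(0.97) = 1.030928, so |z| = sqrt(1.030928) = 1.0153 for both roots.
Moduli of all roots: 5.0000, 1.0153, 1.0153.
All moduli strictly greater than 1? Yes.
Verdict: Invertible.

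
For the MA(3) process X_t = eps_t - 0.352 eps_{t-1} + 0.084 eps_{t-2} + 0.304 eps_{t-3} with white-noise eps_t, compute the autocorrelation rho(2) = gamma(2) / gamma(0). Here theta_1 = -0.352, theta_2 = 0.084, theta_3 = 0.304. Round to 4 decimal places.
\rho(2) = -0.0188

For an MA(q) process with theta_0 = 1, the autocovariance is
  gamma(k) = sigma^2 * sum_{i=0..q-k} theta_i * theta_{i+k},
and rho(k) = gamma(k) / gamma(0). Sigma^2 cancels.
  numerator   = (1)*(0.084) + (-0.352)*(0.304) = -0.023008.
  denominator = (1)^2 + (-0.352)^2 + (0.084)^2 + (0.304)^2 = 1.223376.
  rho(2) = -0.023008 / 1.223376 = -0.0188.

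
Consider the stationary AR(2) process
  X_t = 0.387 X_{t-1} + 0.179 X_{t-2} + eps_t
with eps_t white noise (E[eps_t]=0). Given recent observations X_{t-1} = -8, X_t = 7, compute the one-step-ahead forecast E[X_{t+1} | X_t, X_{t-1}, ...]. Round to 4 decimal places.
E[X_{t+1} \mid \mathcal F_t] = 1.2770

For an AR(p) model X_t = c + sum_i phi_i X_{t-i} + eps_t, the
one-step-ahead conditional mean is
  E[X_{t+1} | X_t, ...] = c + sum_i phi_i X_{t+1-i}.
Substitute known values:
  E[X_{t+1} | ...] = (0.387) * (7) + (0.179) * (-8)
                   = 1.2770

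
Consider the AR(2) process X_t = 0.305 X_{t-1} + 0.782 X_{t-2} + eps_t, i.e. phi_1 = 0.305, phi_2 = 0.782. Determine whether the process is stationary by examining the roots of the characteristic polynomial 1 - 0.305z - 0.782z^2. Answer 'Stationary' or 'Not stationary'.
\text{Not stationary}

The AR(p) characteristic polynomial is P(z) = 1 - 0.305z - 0.782z^2.
Stationarity requires all roots to lie outside the unit circle, i.e. |z| > 1 for every root.
Set 1 + (-0.305) z + (-0.782) z^2 = 0, i.e. a z^2 + b z + c = 0 with a = -0.782, b = -0.305, c = 1.
Discriminant D = b^2 - 4ac = (-0.305)^2 - 4*(-0.782)*1 = 0.093025 - (-3.128) = 3.221025.
D >= 0, so the roots are real: z = (-b +/- sqrt(D)) / (2a) = (0.305 +/- 1.794721) / (-1.564).
  z_1 = (0.305 + 1.794721) / (-1.564) = -1.3425,   |z_1| = 1.3425.
  z_2 = (0.305 - 1.794721) / (-1.564) = 0.9525,   |z_2| = 0.9525.
Moduli of all roots: 1.3425, 0.9525.
All moduli strictly greater than 1? No.
Verdict: Not stationary.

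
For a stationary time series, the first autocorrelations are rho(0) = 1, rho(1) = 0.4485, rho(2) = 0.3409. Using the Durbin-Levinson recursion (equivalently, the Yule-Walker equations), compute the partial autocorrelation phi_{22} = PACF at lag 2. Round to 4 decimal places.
\phi_{22} = 0.1749

The PACF at lag k is phi_{kk}, the last component of the solution
to the Yule-Walker system G_k phi = r_k where
  (G_k)_{ij} = rho(|i - j|), (r_k)_i = rho(i), i,j = 1..k.
Equivalently, Durbin-Levinson gives phi_{kk} iteratively:
  phi_{11} = rho(1)
  phi_{kk} = [rho(k) - sum_{j=1..k-1} phi_{k-1,j} rho(k-j)]
            / [1 - sum_{j=1..k-1} phi_{k-1,j} rho(j)],
  phi_{k,j} = phi_{k-1,j} - phi_{kk} phi_{k-1,k-j},  j = 1..k-1.
Step k = 1:
  phi_11 = rho(1) = 0.4485.
Step k = 2:
  phi_22 = [rho(2) - phi_11 rho(1)] / [1 - phi_11 rho(1)] = [0.3409 - (0.4485)(0.4485)] / [1 - (0.4485)(0.4485)]
         = 0.13974775 / 0.79884775 = 0.1749.
Therefore phi_{22} = 0.1749.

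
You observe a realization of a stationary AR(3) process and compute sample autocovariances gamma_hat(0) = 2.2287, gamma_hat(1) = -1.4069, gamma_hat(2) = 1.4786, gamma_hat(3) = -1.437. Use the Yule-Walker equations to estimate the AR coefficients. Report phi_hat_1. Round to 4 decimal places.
\hat\phi_{1} = -0.2329

The Yule-Walker equations for an AR(p) process read, in matrix form,
  Gamma_p phi = r_p,   with   (Gamma_p)_{ij} = gamma(|i - j|),
                       (r_p)_i = gamma(i),   i,j = 1..p.
Substitute the sample gammas (Toeplitz matrix and right-hand side of size 3):
  Gamma_p = [[2.2287, -1.4069, 1.4786], [-1.4069, 2.2287, -1.4069], [1.4786, -1.4069, 2.2287]]
  r_p     = [-1.4069, 1.4786, -1.437]
Written out (R1..R3):
  (R1) 2.2287 phi_1 - 1.4069 phi_2 + 1.4786 phi_3 = -1.4069
  (R2) -1.4069 phi_1 + 2.2287 phi_2 - 1.4069 phi_3 = 1.4786
  (R3) 1.4786 phi_1 - 1.4069 phi_2 + 2.2287 phi_3 = -1.437
Gaussian elimination:
  R2 <- R2 - (-1.4069/2.2287) R1 = R2 - (-0.631265) R1:  1.340573 phi_2 - 0.473512 phi_3 = 0.590473
  R3 <- R3 - (1.4786/2.2287) R1 = R3 - (0.663436) R1:  -0.473512 phi_2 + 1.247743 phi_3 = -0.503612
  R3 <- R3 - (-0.473512/1.340573) R2 = R3 - (-0.353216) R2:  1.080492 phi_3 = -0.295047
Back-substitution:
  phi_hat_3 = -0.295047 / 1.080492 = -0.273068
  phi_hat_2 = (0.590473 - (-0.473512)(-0.273068)) / 1.340573 = 0.344012
  phi_hat_1 = (-1.4069 - (-1.4069)(0.344012) - (1.4786)(-0.273068)) / 2.2287 = -0.23294
So phi_hat = [-0.2329, 0.3440, -0.2731].
Therefore phi_hat_1 = -0.2329.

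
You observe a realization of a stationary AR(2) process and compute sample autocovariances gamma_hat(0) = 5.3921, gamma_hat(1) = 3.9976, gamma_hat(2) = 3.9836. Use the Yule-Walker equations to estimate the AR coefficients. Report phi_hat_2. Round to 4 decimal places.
\hat\phi_{2} = 0.4200

The Yule-Walker equations for an AR(p) process read, in matrix form,
  Gamma_p phi = r_p,   with   (Gamma_p)_{ij} = gamma(|i - j|),
                       (r_p)_i = gamma(i),   i,j = 1..p.
Substitute the sample gammas (Toeplitz matrix and right-hand side of size 2):
  Gamma_p = [[5.3921, 3.9976], [3.9976, 5.3921]]
  r_p     = [3.9976, 3.9836]
Written out:
  5.3921 phi_1 + 3.9976 phi_2 = 3.9976
  3.9976 phi_1 + 5.3921 phi_2 = 3.9836
Solve by Cramer's rule:
  det = gamma(0)^2 - gamma(1)^2 = (5.3921)^2 - (3.9976)^2 = 29.07474241 - 15.98080576 = 13.09393665
  phi_hat_1 = [gamma(1) gamma(0) - gamma(1) gamma(2)] / det = [(3.9976)(5.3921) - (3.9976)(3.9836)] / 13.09393665 = 5.6306196 / 13.09393665 = 0.43
  phi_hat_2 = [gamma(0) gamma(2) - gamma(1)^2] / det = [(5.3921)(3.9836) - (3.9976)^2] / 13.09393665 = 5.4991638 / 13.09393665 = 0.42
So phi_hat = [0.4300, 0.4200].
Therefore phi_hat_2 = 0.4200.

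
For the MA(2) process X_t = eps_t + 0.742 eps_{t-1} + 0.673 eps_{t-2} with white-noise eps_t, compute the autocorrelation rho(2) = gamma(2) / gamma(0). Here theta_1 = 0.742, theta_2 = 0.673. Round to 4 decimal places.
\rho(2) = 0.3359

For an MA(q) process with theta_0 = 1, the autocovariance is
  gamma(k) = sigma^2 * sum_{i=0..q-k} theta_i * theta_{i+k},
and rho(k) = gamma(k) / gamma(0). Sigma^2 cancels.
  numerator   = (1)*(0.673) = 0.673.
  denominator = (1)^2 + (0.742)^2 + (0.673)^2 = 2.003493.
  rho(2) = 0.673 / 2.003493 = 0.3359.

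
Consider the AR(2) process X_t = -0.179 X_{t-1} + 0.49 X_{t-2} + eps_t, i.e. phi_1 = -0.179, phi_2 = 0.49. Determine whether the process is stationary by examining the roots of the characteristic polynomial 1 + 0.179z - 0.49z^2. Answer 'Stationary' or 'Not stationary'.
\text{Stationary}

The AR(p) characteristic polynomial is P(z) = 1 + 0.179z - 0.49z^2.
Stationarity requires all roots to lie outside the unit circle, i.e. |z| > 1 for every root.
Set 1 + (0.179) z + (-0.49) z^2 = 0, i.e. a z^2 + b z + c = 0 with a = -0.49, b = 0.179, c = 1.
Discriminant D = b^2 - 4ac = (0.179)^2 - 4*(-0.49)*1 = 0.032041 - (-1.96) = 1.992041.
D >= 0, so the roots are real: z = (-b +/- sqrt(D)) / (2a) = (-0.179 +/- 1.411397) / (-0.98).
  z_1 = (-0.179 + 1.411397) / (-0.98) = -1.2575,   |z_1| = 1.2575.
  z_2 = (-0.179 - 1.411397) / (-0.98) = 1.6229,   |z_2| = 1.6229.
Moduli of all roots: 1.2575, 1.6229.
All moduli strictly greater than 1? Yes.
Verdict: Stationary.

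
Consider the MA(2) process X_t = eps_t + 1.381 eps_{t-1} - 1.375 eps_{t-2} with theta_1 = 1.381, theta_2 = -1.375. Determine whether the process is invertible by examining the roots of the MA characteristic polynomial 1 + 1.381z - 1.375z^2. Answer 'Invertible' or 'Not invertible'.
\text{Not invertible}

The MA(q) characteristic polynomial is P(z) = 1 + 1.381z - 1.375z^2.
Invertibility requires all roots to lie outside the unit circle, i.e. |z| > 1 for every root.
Set 1 + (1.381) z + (-1.375) z^2 = 0, i.e. a z^2 + b z + c = 0 with a = -1.375, b = 1.381, c = 1.
Discriminant D = b^2 - 4ac = (1.381)^2 - 4*(-1.375)*1 = 1.907161 - (-5.5) = 7.407161.
D >= 0, so the roots are real: z = (-b +/- sqrt(D)) / (2a) = (-1.381 +/- 2.72161) / (-2.75).
  z_1 = (-1.381 + 2.72161) / (-2.75) = -0.4875,   |z_1| = 0.4875.
  z_2 = (-1.381 - 2.72161) / (-2.75) = 1.4919,   |z_2| = 1.4919.
Moduli of all roots: 0.4875, 1.4919.
All moduli strictly greater than 1? No.
Verdict: Not invertible.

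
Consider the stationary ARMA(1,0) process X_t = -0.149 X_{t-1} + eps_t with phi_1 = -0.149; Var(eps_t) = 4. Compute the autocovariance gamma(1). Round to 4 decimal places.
\gamma(1) = -0.6095

Multiply the model equation by X_{t-k} and take expectations. With theta_0 = psi_0 = 1 and psi_j the MA(infinity) weights, this gives
  gamma(k) - sum_i phi_i gamma(k-i) = c_k,
  c_k = sigma^2 * sum_{j=k..q} theta_j psi_{j-k}   (c_k = 0 for k > q),
using gamma(-m) = gamma(m).
Pure AR (q = 0): c_0 = sigma^2 = 4, c_k = 0 for k >= 1.
Equations for k = 0 and k = 1 (AR order 1):
  gamma(0) = phi_1 gamma(1) + c_0
  gamma(1) = phi_1 gamma(0) + c_1
Substituting the second into the first: gamma(0) (1 - phi_1^2) = c_0 + phi_1 c_1, so
  gamma(0) = c_0 / (1 - phi_1^2) = 4 / (1 - (-0.149)^2) = 4 / 0.977799 = 4.09082.
  gamma(1) = phi_1 gamma(0) = (-0.149)(4.09082) = -0.609532.
Therefore gamma(1) = -0.6095 (to 4 decimal places).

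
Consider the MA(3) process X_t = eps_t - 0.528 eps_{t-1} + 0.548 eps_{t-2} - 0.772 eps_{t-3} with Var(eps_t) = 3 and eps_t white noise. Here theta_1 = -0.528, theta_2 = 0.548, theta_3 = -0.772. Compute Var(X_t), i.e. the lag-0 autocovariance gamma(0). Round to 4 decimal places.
\gamma(0) = 6.5252

For an MA(q) process X_t = eps_t + sum_i theta_i eps_{t-i} with
Var(eps_t) = sigma^2, the variance is
  gamma(0) = sigma^2 * (1 + sum_i theta_i^2).
  sum_i theta_i^2 = (-0.528)^2 + (0.548)^2 + (-0.772)^2 = 0.278784 + 0.300304 + 0.595984 = 1.175072.
  gamma(0) = 3 * (1 + 1.175072) = 3 * 2.175072 = 6.525216, which rounds to 6.5252.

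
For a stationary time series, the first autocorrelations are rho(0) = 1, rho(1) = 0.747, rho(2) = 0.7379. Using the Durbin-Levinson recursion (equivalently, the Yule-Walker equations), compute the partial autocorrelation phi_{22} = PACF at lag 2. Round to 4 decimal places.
\phi_{22} = 0.4070

The PACF at lag k is phi_{kk}, the last component of the solution
to the Yule-Walker system G_k phi = r_k where
  (G_k)_{ij} = rho(|i - j|), (r_k)_i = rho(i), i,j = 1..k.
Equivalently, Durbin-Levinson gives phi_{kk} iteratively:
  phi_{11} = rho(1)
  phi_{kk} = [rho(k) - sum_{j=1..k-1} phi_{k-1,j} rho(k-j)]
            / [1 - sum_{j=1..k-1} phi_{k-1,j} rho(j)],
  phi_{k,j} = phi_{k-1,j} - phi_{kk} phi_{k-1,k-j},  j = 1..k-1.
Step k = 1:
  phi_11 = rho(1) = 0.747.
Step k = 2:
  phi_22 = [rho(2) - phi_11 rho(1)] / [1 - phi_11 rho(1)] = [0.7379 - (0.747)(0.747)] / [1 - (0.747)(0.747)]
         = 0.179891 / 0.441991 = 0.407.
Therefore phi_{22} = 0.4070.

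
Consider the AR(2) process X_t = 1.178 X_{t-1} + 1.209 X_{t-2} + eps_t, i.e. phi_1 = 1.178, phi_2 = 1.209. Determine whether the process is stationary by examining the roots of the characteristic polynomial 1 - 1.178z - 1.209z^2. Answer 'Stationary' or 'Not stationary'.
\text{Not stationary}

The AR(p) characteristic polynomial is P(z) = 1 - 1.178z - 1.209z^2.
Stationarity requires all roots to lie outside the unit circle, i.e. |z| > 1 for every root.
Set 1 + (-1.178) z + (-1.209) z^2 = 0, i.e. a z^2 + b z + c = 0 with a = -1.209, b = -1.178, c = 1.
Discriminant D = b^2 - 4ac = (-1.178)^2 - 4*(-1.209)*1 = 1.387684 - (-4.836) = 6.223684.
D >= 0, so the roots are real: z = (-b +/- sqrt(D)) / (2a) = (1.178 +/- 2.494731) / (-2.418).
  z_1 = (1.178 + 2.494731) / (-2.418) = -1.5189,   |z_1| = 1.5189.
  z_2 = (1.178 - 2.494731) / (-2.418) = 0.5446,   |z_2| = 0.5446.
Moduli of all roots: 1.5189, 0.5446.
All moduli strictly greater than 1? No.
Verdict: Not stationary.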